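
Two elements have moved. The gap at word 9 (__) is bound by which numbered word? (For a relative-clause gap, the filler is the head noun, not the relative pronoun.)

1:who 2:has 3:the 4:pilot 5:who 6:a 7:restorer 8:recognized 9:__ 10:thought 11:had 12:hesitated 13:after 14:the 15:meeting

4

The marked gap is inside the relative clause, the direct object of "recognized".
Its filler is the head noun "pilot" (via "who"), at word 4.
(The other dependency links word 1 to a gap after word 10.)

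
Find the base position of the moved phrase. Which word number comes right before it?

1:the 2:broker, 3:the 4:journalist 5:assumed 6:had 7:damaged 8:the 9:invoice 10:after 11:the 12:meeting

The displaced element is "the broker" (word 2).
It is linked across 1 clause boundary (Ø).
It functions as the subject of "damaged", so the gap sits immediately after word 5 ("assumed").
Base order: The journalist assumed that the broker had damaged the invoice after the meeting.

5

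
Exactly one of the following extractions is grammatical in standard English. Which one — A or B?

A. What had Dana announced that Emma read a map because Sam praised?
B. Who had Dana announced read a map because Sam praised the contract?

In A, the wh-phrase is extracted from inside an adjunct island (introduced by "because"), which blocks movement.
In B, the extraction path crosses only that-complement boundaries, which are transparent.
So B is grammatical.

B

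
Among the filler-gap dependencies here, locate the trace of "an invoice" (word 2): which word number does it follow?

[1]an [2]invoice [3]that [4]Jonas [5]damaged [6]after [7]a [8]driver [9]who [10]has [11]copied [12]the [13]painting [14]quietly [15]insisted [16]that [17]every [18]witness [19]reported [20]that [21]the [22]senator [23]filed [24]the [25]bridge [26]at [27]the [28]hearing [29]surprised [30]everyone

5

The displaced element is "an invoice" (word 2).
It functions as the direct object of "damaged", so the gap sits immediately after word 5 ("damaged").
Base order: Jonas damaged an invoice after a driver who has copied the painting quietly insisted that every witness reported that the senator filed the bridge at the hearing.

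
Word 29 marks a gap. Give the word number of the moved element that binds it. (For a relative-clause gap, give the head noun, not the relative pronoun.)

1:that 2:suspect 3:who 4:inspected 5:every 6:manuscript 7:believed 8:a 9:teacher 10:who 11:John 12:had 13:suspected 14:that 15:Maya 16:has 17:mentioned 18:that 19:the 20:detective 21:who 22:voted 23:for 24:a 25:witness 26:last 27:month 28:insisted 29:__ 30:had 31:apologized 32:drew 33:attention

9

The gap at 29 is the subject of "apologized", inside a relative clause.
The relative pronoun is "who" (word 10); it is bound by the head noun immediately before it.
Its filler is the head noun "teacher", at word 9.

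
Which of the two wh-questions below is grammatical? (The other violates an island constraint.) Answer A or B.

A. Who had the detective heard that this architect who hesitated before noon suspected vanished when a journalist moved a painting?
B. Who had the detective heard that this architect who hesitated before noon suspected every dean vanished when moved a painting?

In B, the wh-phrase is extracted from inside an adjunct island (introduced by "when"), which blocks movement.
In A, the extraction path crosses only that-complement boundaries, which are transparent.
So A is grammatical.

A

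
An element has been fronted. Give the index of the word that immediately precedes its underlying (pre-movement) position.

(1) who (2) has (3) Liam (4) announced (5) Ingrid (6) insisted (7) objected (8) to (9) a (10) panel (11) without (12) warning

6

The displaced element is "who" (word 1).
It is linked across 2 clause boundaries (Ø → Ø).
It functions as the subject of "objected", so the gap sits immediately after word 6 ("insisted").
Base order: Liam has announced Ingrid insisted that who objected to a panel without warning.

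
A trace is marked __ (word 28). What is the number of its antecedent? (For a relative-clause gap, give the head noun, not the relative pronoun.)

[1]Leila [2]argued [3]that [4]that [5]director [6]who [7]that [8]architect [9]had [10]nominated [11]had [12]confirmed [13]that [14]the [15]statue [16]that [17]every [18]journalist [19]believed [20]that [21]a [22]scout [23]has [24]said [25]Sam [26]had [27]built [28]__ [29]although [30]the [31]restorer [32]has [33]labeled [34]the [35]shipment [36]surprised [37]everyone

The gap at 28 is the object of "built", inside a relative clause.
The relative pronoun is "that" (word 16); it is bound by the head noun immediately before it.
Its filler is the head noun "statue", at word 15.

15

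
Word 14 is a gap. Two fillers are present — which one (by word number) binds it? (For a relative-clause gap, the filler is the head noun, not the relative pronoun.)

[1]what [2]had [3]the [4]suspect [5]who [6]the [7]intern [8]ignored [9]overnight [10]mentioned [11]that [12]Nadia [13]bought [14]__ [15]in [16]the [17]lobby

1

The marked gap is the direct object of "bought".
Its filler is the fronted wh-phrase "what", at word 1.
(The other dependency links word 4 to a gap after word 8.)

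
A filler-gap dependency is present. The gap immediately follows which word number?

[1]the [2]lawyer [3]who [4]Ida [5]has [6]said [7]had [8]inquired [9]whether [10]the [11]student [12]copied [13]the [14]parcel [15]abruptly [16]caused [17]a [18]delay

The displaced element is "the lawyer" (word 2).
It is linked across 1 clause boundary (Ø).
It functions as the subject of "inquired", so the gap sits immediately after word 6 ("said").
Base order: Ida has said the lawyer had inquired whether the student copied the parcel abruptly.

6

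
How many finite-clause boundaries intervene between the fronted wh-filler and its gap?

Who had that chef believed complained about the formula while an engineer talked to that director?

1

"who" is extracted from the subject of "complained".
Boundaries crossed, outermost first: [Ø] — 1 in total.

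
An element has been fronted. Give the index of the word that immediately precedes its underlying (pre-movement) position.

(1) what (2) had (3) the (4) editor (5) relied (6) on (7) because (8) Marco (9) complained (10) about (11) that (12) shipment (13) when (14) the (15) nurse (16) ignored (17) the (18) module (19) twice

6

The displaced element is "what" (word 1).
It functions as the object of the preposition "on" of "relied", so the gap sits immediately after word 6 ("on").
Base order: The editor had relied on what because Marco complained about that shipment when the nurse ignored the module twice.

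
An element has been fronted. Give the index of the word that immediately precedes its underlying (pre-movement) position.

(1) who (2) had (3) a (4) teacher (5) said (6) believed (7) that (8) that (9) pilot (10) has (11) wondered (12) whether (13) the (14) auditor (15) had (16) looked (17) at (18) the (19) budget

5

The displaced element is "who" (word 1).
It is linked across 1 clause boundary (Ø).
It functions as the subject of "believed", so the gap sits immediately after word 5 ("said").
Base order: A teacher had said that who believed that that pilot has wondered whether the auditor had looked at the budget.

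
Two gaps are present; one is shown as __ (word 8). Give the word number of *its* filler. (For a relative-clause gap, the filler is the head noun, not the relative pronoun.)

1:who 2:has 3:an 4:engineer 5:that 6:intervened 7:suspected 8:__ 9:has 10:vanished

1

The marked gap is the subject of "vanished".
Its filler is the fronted wh-phrase "who", at word 1.
(The other dependency links word 4 to a gap after word 5.)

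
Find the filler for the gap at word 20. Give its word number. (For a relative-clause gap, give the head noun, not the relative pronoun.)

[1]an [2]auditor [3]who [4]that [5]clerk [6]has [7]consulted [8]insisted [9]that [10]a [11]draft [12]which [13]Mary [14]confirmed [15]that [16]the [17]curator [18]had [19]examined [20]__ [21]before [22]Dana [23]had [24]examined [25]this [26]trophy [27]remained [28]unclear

11

The gap at 20 is the object of "examined", inside a relative clause.
The relative pronoun is "which" (word 12); it is bound by the head noun immediately before it.
Its filler is the head noun "draft", at word 11.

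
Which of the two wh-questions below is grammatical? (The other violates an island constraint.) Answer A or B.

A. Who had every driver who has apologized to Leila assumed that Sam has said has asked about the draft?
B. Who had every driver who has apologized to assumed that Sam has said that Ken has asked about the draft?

A

In B, the wh-phrase is extracted from inside a complex-NP island (relative clause) (introduced by "who"), which blocks movement.
In A, the extraction path crosses only that-complement boundaries, which are transparent.
So A is grammatical.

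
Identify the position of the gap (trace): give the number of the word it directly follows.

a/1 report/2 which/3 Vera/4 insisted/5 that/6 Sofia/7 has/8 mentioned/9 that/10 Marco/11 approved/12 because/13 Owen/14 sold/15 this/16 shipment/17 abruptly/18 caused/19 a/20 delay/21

The displaced element is "a report" (word 2).
It is linked across 2 clause boundaries (that → that).
It functions as the direct object of "approved", so the gap sits immediately after word 12 ("approved").
Base order: Vera insisted that Sofia has mentioned that Marco approved a report because Owen sold this shipment abruptly.

12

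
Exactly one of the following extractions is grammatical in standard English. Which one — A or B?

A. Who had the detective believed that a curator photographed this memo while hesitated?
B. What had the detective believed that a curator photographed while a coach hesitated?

In A, the wh-phrase is extracted from inside an adjunct island (introduced by "while"), which blocks movement.
In B, the extraction path crosses only that-complement boundaries, which are transparent.
So B is grammatical.

B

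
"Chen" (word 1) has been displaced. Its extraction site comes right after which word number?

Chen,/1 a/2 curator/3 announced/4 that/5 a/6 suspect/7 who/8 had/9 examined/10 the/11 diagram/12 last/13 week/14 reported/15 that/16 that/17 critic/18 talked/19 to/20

20

The displaced element is "Chen" (word 1).
It is linked across 2 clause boundaries (that → that).
It functions as the object of the preposition "to" of "talked", so the gap sits immediately after word 20 ("to").
Base order: A curator announced that a suspect who had examined the diagram last week reported that that critic talked to Chen.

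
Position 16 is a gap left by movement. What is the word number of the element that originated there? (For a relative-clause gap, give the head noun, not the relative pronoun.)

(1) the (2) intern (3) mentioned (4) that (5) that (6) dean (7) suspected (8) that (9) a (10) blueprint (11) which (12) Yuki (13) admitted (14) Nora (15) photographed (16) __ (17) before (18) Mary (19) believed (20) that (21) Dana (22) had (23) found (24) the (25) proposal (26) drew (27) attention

The gap at 16 is the object of "photographed", inside a relative clause.
The relative pronoun is "which" (word 11); it is bound by the head noun immediately before it.
Its filler is the head noun "blueprint", at word 10.

10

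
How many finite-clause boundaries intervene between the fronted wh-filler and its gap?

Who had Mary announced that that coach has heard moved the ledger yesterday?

"who" is extracted from the subject of "moved".
Boundaries crossed, outermost first: [that], [Ø] — 2 in total.

2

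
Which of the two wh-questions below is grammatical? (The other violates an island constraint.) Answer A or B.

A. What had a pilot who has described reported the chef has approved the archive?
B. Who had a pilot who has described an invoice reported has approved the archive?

In A, the wh-phrase is extracted from inside a complex-NP island (relative clause) (introduced by "who"), which blocks movement.
In B, the extraction path crosses only that-complement boundaries, which are transparent.
So B is grammatical.

B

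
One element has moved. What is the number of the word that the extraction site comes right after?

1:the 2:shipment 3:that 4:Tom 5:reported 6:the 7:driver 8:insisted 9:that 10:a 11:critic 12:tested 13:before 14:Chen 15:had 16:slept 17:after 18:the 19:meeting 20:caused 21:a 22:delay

12

The displaced element is "the shipment" (word 2).
It is linked across 2 clause boundaries (Ø → that).
It functions as the direct object of "tested", so the gap sits immediately after word 12 ("tested").
Base order: Tom reported the driver insisted that a critic tested the shipment before Chen had slept after the meeting.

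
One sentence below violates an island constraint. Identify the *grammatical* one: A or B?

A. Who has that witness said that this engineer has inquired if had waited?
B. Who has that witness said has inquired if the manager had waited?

B

In A, the wh-phrase is extracted from inside a wh-island (introduced by "if"), which blocks movement.
In B, the extraction path crosses only that-complement boundaries, which are transparent.
So B is grammatical.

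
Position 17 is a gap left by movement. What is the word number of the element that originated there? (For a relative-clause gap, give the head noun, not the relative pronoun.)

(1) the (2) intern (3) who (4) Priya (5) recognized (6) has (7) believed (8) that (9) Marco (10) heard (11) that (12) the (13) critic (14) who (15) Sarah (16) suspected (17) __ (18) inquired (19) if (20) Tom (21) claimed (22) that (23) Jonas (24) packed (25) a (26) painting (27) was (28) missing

The gap at 17 is the subject of "inquired", inside a relative clause.
The relative pronoun is "who" (word 14); it is bound by the head noun immediately before it.
Its filler is the head noun "critic", at word 13.

13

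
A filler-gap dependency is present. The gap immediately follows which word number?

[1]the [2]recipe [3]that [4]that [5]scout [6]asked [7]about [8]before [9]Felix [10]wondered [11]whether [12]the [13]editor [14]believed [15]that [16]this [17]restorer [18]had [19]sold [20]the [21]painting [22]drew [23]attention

7

The displaced element is "the recipe" (word 2).
It functions as the object of the preposition "about" of "asked", so the gap sits immediately after word 7 ("about").
Base order: That scout asked about the recipe before Felix wondered whether the editor believed that this restorer had sold the painting.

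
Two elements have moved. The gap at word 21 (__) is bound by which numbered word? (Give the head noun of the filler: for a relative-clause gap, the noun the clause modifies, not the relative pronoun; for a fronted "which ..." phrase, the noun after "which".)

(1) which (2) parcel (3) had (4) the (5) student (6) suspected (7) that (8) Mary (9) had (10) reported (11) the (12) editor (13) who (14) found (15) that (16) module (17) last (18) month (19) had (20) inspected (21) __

The marked gap is the direct object of "inspected".
Its filler is the fronted wh-phrase "which parcel", at word 2.
(The other dependency links word 12 to a gap after word 13.)

2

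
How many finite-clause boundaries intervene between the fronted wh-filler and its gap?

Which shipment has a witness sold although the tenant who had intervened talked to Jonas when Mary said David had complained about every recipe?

"which shipment" originates inside the matrix clause — no clause boundary is crossed.

0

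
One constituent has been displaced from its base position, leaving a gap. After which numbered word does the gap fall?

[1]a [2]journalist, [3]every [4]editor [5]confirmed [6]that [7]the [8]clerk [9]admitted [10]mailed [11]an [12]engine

The displaced element is "a journalist" (word 2).
It is linked across 2 clause boundaries (that → Ø).
It functions as the subject of "mailed", so the gap sits immediately after word 9 ("admitted").
Base order: Every editor confirmed that the clerk admitted that a journalist mailed an engine.

9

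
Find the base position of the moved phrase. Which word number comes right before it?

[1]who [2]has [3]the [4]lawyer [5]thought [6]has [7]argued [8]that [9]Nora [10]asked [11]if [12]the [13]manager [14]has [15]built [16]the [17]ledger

5

The displaced element is "who" (word 1).
It is linked across 1 clause boundary (Ø).
It functions as the subject of "argued", so the gap sits immediately after word 5 ("thought").
Base order: The lawyer has thought who has argued that Nora asked if the manager has built the ledger.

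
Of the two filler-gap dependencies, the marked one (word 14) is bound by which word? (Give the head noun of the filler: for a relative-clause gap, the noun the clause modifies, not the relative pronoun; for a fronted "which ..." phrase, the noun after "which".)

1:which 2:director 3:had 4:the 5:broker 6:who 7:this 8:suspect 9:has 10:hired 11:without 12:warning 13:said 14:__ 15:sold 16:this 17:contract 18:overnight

The marked gap is the subject of "sold".
Its filler is the fronted wh-phrase "which director", at word 2.
(The other dependency links word 5 to a gap after word 10.)

2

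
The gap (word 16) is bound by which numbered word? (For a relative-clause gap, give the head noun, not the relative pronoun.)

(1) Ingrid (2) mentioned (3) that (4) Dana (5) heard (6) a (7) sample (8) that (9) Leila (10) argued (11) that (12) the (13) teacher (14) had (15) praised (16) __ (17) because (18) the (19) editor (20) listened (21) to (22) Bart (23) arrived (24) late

7

The gap at 16 is the object of "praised", inside a relative clause.
The relative pronoun is "that" (word 8); it is bound by the head noun immediately before it.
Its filler is the head noun "sample", at word 7.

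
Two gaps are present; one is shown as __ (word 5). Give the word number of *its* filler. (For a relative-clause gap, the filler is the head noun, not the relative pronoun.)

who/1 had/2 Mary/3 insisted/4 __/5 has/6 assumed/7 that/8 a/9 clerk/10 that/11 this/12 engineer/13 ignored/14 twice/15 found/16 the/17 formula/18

1

The marked gap is the subject of "assumed".
Its filler is the fronted wh-phrase "who", at word 1.
(The other dependency links word 10 to a gap after word 14.)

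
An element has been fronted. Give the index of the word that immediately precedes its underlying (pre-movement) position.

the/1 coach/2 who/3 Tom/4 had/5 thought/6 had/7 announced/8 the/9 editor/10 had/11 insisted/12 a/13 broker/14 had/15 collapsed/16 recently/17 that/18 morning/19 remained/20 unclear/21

The displaced element is "the coach" (word 2).
It is linked across 1 clause boundary (Ø).
It functions as the subject of "announced", so the gap sits immediately after word 6 ("thought").
Base order: Tom had thought the coach had announced the editor had insisted a broker had collapsed recently that morning.

6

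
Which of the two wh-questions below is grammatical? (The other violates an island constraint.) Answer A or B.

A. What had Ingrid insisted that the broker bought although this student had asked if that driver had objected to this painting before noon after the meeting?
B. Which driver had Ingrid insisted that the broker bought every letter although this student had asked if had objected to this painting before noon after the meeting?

In B, the wh-phrase is extracted from inside an adjunct island (introduced by "although"), which blocks movement.
In A, the extraction path crosses only that-complement boundaries, which are transparent.
So A is grammatical.

A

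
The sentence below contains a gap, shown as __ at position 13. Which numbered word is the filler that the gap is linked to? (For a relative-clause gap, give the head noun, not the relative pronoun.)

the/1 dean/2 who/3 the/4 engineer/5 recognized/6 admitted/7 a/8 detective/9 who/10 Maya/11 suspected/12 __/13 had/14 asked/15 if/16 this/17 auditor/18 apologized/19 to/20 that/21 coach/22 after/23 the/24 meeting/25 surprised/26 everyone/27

9

The gap at 13 is the subject of "asked", inside a relative clause.
The relative pronoun is "who" (word 10); it is bound by the head noun immediately before it.
Its filler is the head noun "detective", at word 9.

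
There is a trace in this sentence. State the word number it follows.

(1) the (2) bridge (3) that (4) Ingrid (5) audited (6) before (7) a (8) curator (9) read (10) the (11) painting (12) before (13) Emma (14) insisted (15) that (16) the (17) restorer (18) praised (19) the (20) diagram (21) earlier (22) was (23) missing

5

The displaced element is "the bridge" (word 2).
It functions as the direct object of "audited", so the gap sits immediately after word 5 ("audited").
Base order: Ingrid audited the bridge before a curator read the painting before Emma insisted that the restorer praised the diagram earlier.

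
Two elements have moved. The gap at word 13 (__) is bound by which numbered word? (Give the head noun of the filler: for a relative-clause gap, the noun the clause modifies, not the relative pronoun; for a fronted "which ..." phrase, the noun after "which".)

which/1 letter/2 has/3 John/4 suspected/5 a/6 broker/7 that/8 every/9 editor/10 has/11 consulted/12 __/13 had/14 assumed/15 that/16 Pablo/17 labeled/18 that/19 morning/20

The marked gap is inside the relative clause, the direct object of "consulted".
Its filler is the head noun "broker" (via "that"), at word 7.
(The other dependency links word 2 to a gap after word 18.)

7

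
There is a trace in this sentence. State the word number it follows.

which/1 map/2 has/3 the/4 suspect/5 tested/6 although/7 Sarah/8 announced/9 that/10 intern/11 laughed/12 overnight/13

The displaced element is "which map" (word 2).
It functions as the direct object of "tested", so the gap sits immediately after word 6 ("tested").
Base order: The suspect has tested which map although Sarah announced that intern laughed overnight.

6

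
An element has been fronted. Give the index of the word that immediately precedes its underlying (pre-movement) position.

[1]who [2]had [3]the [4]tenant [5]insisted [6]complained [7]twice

The displaced element is "who" (word 1).
It is linked across 1 clause boundary (Ø).
It functions as the subject of "complained", so the gap sits immediately after word 5 ("insisted").
Base order: The tenant had insisted that who complained twice.

5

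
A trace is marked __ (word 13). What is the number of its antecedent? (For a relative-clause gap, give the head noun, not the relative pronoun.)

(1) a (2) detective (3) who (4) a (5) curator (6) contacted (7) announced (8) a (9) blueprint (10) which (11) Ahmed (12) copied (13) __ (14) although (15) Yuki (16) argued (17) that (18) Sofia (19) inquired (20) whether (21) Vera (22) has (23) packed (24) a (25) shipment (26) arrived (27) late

9

The gap at 13 is the object of "copied", inside a relative clause.
The relative pronoun is "which" (word 10); it is bound by the head noun immediately before it.
Its filler is the head noun "blueprint", at word 9.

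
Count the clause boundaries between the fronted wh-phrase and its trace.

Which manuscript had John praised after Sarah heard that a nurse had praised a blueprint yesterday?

"which manuscript" originates inside the matrix clause — no clause boundary is crossed.

0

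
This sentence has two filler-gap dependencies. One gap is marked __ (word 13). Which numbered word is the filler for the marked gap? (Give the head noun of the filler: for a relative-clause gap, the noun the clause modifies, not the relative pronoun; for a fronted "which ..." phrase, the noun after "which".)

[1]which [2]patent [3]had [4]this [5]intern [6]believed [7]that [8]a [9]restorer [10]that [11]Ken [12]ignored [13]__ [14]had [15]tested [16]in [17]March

9

The marked gap is inside the relative clause, the direct object of "ignored".
Its filler is the head noun "restorer" (via "that"), at word 9.
(The other dependency links word 2 to a gap after word 15.)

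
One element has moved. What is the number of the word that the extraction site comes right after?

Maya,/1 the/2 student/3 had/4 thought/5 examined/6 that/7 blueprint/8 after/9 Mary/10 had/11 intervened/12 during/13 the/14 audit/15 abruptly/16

The displaced element is "Maya" (word 1).
It is linked across 1 clause boundary (Ø).
It functions as the subject of "examined", so the gap sits immediately after word 5 ("thought").
Base order: The student had thought that Maya examined that blueprint after Mary had intervened during the audit abruptly.

5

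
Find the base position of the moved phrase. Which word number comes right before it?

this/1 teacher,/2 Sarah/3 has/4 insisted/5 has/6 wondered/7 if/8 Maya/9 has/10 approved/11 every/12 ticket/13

5

The displaced element is "this teacher" (word 2).
It is linked across 1 clause boundary (Ø).
It functions as the subject of "wondered", so the gap sits immediately after word 5 ("insisted").
Base order: Sarah has insisted this teacher has wondered if Maya has approved every ticket.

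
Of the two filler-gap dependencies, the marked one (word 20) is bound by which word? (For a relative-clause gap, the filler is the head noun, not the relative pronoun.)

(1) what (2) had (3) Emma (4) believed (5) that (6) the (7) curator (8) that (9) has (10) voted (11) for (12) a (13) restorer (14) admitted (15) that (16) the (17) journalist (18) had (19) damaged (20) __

The marked gap is the direct object of "damaged".
Its filler is the fronted wh-phrase "what", at word 1.
(The other dependency links word 7 to a gap after word 8.)

1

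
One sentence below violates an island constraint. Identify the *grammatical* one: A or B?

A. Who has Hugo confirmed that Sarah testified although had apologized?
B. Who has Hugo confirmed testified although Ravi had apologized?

B

In A, the wh-phrase is extracted from inside an adjunct island (introduced by "although"), which blocks movement.
In B, the extraction path crosses only that-complement boundaries, which are transparent.
So B is grammatical.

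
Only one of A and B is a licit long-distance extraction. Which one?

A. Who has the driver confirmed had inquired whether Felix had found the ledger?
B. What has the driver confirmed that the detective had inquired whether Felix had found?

In B, the wh-phrase is extracted from inside a wh-island (introduced by "whether"), which blocks movement.
In A, the extraction path crosses only that-complement boundaries, which are transparent.
So A is grammatical.

A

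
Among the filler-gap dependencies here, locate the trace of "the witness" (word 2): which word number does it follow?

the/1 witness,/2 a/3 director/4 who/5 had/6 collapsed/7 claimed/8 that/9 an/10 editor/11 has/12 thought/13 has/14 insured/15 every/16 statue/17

The displaced element is "the witness" (word 2).
It is linked across 2 clause boundaries (that → Ø).
It functions as the subject of "insured", so the gap sits immediately after word 13 ("thought").
Base order: A director who had collapsed claimed that an editor has thought that the witness has insured every statue.

13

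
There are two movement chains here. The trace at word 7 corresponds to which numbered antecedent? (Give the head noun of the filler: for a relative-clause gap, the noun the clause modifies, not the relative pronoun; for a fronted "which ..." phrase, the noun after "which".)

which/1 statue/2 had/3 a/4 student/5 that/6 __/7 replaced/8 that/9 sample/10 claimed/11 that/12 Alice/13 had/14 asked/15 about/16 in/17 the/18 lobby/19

5

The marked gap is inside the relative clause, the subject of "replaced".
Its filler is the head noun "student" (via "that"), at word 5.
(The other dependency links word 2 to a gap after word 16.)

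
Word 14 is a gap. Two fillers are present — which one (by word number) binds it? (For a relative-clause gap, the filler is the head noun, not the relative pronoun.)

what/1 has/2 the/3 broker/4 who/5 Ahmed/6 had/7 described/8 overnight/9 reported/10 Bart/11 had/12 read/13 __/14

1

The marked gap is the direct object of "read".
Its filler is the fronted wh-phrase "what", at word 1.
(The other dependency links word 4 to a gap after word 8.)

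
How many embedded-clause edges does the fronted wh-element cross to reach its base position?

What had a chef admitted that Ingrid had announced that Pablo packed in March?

"what" is extracted from the object of "packed".
Boundaries crossed, outermost first: [that], [that] — 2 in total.

2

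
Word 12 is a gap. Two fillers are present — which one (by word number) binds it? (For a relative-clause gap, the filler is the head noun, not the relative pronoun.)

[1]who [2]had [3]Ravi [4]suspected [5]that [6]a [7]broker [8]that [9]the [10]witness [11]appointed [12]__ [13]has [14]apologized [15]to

7

The marked gap is inside the relative clause, the direct object of "appointed".
Its filler is the head noun "broker" (via "that"), at word 7.
(The other dependency links word 1 to a gap after word 15.)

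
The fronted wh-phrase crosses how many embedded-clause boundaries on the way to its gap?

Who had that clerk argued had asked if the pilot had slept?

"who" is extracted from the subject of "asked".
Boundaries crossed, outermost first: [Ø] — 1 in total.

1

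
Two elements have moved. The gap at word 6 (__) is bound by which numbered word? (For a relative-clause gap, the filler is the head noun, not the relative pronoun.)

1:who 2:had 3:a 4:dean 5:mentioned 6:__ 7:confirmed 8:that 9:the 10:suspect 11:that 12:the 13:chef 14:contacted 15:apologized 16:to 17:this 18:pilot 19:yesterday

The marked gap is the subject of "confirmed".
Its filler is the fronted wh-phrase "who", at word 1.
(The other dependency links word 10 to a gap after word 14.)

1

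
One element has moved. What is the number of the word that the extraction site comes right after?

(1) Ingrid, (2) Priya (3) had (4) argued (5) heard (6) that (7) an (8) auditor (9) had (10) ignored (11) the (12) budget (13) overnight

4

The displaced element is "Ingrid" (word 1).
It is linked across 1 clause boundary (Ø).
It functions as the subject of "heard", so the gap sits immediately after word 4 ("argued").
Base order: Priya had argued that Ingrid heard that an auditor had ignored the budget overnight.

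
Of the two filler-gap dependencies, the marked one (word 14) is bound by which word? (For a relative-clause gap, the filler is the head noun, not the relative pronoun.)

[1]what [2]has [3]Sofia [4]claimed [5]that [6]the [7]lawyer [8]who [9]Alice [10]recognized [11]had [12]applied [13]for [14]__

The marked gap is the object of the preposition "for" of "applied".
Its filler is the fronted wh-phrase "what", at word 1.
(The other dependency links word 7 to a gap after word 10.)

1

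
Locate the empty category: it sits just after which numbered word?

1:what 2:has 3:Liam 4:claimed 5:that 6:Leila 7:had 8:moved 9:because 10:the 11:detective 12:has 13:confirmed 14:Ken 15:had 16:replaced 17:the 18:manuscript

8

The displaced element is "what" (word 1).
It is linked across 1 clause boundary (that).
It functions as the direct object of "moved", so the gap sits immediately after word 8 ("moved").
Base order: Liam has claimed that Leila had moved what because the detective has confirmed Ken had replaced the manuscript.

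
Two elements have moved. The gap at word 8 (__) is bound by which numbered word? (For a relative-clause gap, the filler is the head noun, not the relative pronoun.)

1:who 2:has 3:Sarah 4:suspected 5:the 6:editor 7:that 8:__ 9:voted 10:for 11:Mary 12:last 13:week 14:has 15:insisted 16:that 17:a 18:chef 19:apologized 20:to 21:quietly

6

The marked gap is inside the relative clause, the subject of "voted".
Its filler is the head noun "editor" (via "that"), at word 6.
(The other dependency links word 1 to a gap after word 20.)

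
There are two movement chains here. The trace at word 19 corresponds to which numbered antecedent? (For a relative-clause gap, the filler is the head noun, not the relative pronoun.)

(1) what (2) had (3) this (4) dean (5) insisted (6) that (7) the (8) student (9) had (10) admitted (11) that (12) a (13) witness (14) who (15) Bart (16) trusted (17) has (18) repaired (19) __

1

The marked gap is the direct object of "repaired".
Its filler is the fronted wh-phrase "what", at word 1.
(The other dependency links word 13 to a gap after word 16.)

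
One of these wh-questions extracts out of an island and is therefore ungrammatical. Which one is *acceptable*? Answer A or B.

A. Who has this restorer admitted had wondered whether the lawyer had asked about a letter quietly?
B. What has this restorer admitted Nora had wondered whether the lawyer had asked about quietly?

In B, the wh-phrase is extracted from inside a wh-island (introduced by "whether"), which blocks movement.
In A, the extraction path crosses only that-complement boundaries, which are transparent.
So A is grammatical.

A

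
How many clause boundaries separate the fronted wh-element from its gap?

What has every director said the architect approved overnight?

"what" is extracted from the object of "approved".
Boundaries crossed, outermost first: [Ø] — 1 in total.

1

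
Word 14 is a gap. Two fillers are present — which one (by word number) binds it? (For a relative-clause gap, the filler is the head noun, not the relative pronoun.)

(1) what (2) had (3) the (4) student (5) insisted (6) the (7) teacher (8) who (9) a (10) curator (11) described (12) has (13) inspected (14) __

1

The marked gap is the direct object of "inspected".
Its filler is the fronted wh-phrase "what", at word 1.
(The other dependency links word 7 to a gap after word 11.)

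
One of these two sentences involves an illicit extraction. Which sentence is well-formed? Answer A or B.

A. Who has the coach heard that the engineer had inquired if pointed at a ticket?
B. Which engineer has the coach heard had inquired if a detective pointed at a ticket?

B

In A, the wh-phrase is extracted from inside a wh-island (introduced by "if"), which blocks movement.
In B, the extraction path crosses only that-complement boundaries, which are transparent.
So B is grammatical.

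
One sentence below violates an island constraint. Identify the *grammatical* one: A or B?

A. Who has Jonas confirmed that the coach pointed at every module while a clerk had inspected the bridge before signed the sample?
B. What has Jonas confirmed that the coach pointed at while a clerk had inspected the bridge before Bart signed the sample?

B

In A, the wh-phrase is extracted from inside an adjunct island (introduced by "while"), which blocks movement.
In B, the extraction path crosses only that-complement boundaries, which are transparent.
So B is grammatical.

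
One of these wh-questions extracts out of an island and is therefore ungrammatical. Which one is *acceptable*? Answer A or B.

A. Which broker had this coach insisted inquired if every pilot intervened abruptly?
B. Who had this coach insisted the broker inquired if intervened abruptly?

A

In B, the wh-phrase is extracted from inside a wh-island (introduced by "if"), which blocks movement.
In A, the extraction path crosses only that-complement boundaries, which are transparent.
So A is grammatical.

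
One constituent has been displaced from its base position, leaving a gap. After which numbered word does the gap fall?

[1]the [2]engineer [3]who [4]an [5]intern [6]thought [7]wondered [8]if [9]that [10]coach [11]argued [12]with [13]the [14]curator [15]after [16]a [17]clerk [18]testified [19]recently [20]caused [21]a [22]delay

6

The displaced element is "the engineer" (word 2).
It is linked across 1 clause boundary (Ø).
It functions as the subject of "wondered", so the gap sits immediately after word 6 ("thought").
Base order: An intern thought the engineer wondered if that coach argued with the curator after a clerk testified recently.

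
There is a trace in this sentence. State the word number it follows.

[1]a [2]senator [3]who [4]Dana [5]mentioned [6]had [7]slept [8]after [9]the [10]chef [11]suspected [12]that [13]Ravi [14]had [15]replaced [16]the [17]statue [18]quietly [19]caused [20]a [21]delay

5

The displaced element is "a senator" (word 2).
It is linked across 1 clause boundary (Ø).
It functions as the subject of "slept", so the gap sits immediately after word 5 ("mentioned").
Base order: Dana mentioned a senator had slept after the chef suspected that Ravi had replaced the statue quietly.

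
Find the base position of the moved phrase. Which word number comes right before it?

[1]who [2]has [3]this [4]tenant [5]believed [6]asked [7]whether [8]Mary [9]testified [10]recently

5

The displaced element is "who" (word 1).
It is linked across 1 clause boundary (Ø).
It functions as the subject of "asked", so the gap sits immediately after word 5 ("believed").
Base order: This tenant has believed that who asked whether Mary testified recently.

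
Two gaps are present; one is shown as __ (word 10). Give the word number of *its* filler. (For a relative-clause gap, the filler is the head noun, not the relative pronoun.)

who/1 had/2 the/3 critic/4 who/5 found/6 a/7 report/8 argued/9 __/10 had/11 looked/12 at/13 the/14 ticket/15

1

The marked gap is the subject of "looked".
Its filler is the fronted wh-phrase "who", at word 1.
(The other dependency links word 4 to a gap after word 5.)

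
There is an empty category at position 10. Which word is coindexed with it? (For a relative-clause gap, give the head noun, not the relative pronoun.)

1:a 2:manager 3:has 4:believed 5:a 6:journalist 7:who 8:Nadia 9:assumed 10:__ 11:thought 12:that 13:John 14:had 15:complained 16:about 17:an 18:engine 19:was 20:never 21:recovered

6

The gap at 10 is the subject of "thought", inside a relative clause.
The relative pronoun is "who" (word 7); it is bound by the head noun immediately before it.
Its filler is the head noun "journalist", at word 6.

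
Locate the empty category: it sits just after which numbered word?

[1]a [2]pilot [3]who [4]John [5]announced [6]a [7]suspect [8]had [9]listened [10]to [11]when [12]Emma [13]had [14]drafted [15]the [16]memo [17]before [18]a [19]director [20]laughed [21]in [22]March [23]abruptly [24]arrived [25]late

The displaced element is "a pilot" (word 2).
It is linked across 1 clause boundary (Ø).
It functions as the object of the preposition "to" of "listened", so the gap sits immediately after word 10 ("to").
Base order: John announced a suspect had listened to a pilot when Emma had drafted the memo before a director laughed in March abruptly.

10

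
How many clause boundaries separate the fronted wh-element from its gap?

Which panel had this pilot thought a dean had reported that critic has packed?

"which panel" is extracted from the object of "packed".
Boundaries crossed, outermost first: [Ø], [Ø] — 2 in total.

2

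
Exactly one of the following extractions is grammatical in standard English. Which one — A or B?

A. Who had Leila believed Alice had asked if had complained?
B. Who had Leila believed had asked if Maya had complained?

In A, the wh-phrase is extracted from inside a wh-island (introduced by "if"), which blocks movement.
In B, the extraction path crosses only that-complement boundaries, which are transparent.
So B is grammatical.

B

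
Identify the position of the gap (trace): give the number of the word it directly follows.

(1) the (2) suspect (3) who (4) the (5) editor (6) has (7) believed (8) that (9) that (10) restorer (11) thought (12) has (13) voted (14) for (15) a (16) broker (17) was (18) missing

The displaced element is "the suspect" (word 2).
It is linked across 2 clause boundaries (that → Ø).
It functions as the subject of "voted", so the gap sits immediately after word 11 ("thought").
Base order: The editor has believed that that restorer thought that the suspect has voted for a broker.

11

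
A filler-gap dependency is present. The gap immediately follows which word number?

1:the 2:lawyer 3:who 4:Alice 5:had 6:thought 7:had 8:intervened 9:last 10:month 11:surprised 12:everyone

6

The displaced element is "the lawyer" (word 2).
It is linked across 1 clause boundary (Ø).
It functions as the subject of "intervened", so the gap sits immediately after word 6 ("thought").
Base order: Alice had thought that the lawyer had intervened last month.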